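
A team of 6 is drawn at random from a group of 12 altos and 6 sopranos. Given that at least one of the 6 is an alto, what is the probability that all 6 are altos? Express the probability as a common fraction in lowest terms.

924/18563

Work in counts. Selections with at least one alto: C(18,6) − C(6,6) = 18564 − 1 = 18563.
Of those, selections where all 6 are altos: C(12,6) = 924.
Conditional probability = 924/18563.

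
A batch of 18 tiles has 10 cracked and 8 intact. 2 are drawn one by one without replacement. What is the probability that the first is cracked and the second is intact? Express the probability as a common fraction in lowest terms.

Multiply the conditional probabilities at each draw: 10/18 · 8/17 = 80/306 = 40/153.

40/153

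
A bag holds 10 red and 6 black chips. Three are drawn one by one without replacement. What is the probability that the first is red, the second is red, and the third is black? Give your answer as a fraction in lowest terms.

9/56

Multiply the conditional probabilities at each draw: 10/16 · 9/15 · 6/14 = 540/3360 = 9/56.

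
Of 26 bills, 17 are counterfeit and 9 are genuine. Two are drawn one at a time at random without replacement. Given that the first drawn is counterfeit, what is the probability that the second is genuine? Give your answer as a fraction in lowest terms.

9/25

After removing one counterfeit, 25 remain: 16 counterfeit and 9 genuine.
So the probability the next is genuine is 9/25.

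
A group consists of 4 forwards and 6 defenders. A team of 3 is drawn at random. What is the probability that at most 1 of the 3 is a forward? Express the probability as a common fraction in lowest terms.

There are C(10,3) = 120 ways to choose the 3.
Favorable selections (at most 1 forward): C(4,0)·C(6,3) + C(4,1)·C(6,2) = 20 + 60 = 80.
Probability = 80/120 = 2/3.

2/3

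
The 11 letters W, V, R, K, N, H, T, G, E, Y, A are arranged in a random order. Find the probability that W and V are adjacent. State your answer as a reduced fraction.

2/11

There are 11! = 39916800 arrangements.
Treat W and V as a block: 10! arrangements of the blocks × 2 orders within the block = 2·3628800 = 7257600.
Probability = 7257600/39916800 = 2/11.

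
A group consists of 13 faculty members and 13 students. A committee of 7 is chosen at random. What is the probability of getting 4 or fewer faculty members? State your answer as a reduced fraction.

373/460

There are C(26,7) = 657800 ways to choose the 7.
Count the complement (more than 4 faculty members): C(13,5)·C(13,2) + C(13,6)·C(13,1) + C(13,7)·C(13,0) = 100386 + 22308 + 1716 = 124410.
Probability = 1 − 124410/657800 = 533390/657800 = 373/460.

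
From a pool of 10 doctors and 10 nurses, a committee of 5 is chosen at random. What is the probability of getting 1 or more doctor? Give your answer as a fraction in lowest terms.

1271/1292

There are C(20,5) = 15504 ways to choose the 5.
The complement is all 5 are nurses: C(10,5) = 252.
Probability = 1 − 252/15504 = 15252/15504 = 1271/1292.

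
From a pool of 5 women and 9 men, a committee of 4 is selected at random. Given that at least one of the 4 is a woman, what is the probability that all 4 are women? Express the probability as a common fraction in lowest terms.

Work in counts. Selections with at least one woman: C(14,4) − C(9,4) = 1001 − 126 = 875.
Of those, selections where all 4 are women: C(5,4) = 5.
Conditional probability = 5/875 = 1/175.

1/175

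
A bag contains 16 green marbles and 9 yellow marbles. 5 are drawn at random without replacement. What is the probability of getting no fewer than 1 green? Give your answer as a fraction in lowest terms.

1262/1265

Total selections: C(25,5) = 53130.
The complement is all 5 are yellow: C(9,5) = 126.
Probability = 1 − 126/53130 = 53004/53130 = 1262/1265.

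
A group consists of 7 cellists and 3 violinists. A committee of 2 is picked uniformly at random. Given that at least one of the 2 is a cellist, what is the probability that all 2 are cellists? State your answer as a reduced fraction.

Work in counts. Selections with at least one cellist: C(10,2) − C(3,2) = 45 − 3 = 42.
Of those, selections where all 2 are cellists: C(7,2) = 21.
Conditional probability = 21/42 = 1/2.

1/2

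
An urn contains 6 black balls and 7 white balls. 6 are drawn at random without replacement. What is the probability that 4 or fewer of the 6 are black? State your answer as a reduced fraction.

1673/1716

Total selections: C(13,6) = 1716.
Favorable selections (4 or fewer black): C(6,0)·C(7,6) + C(6,1)·C(7,5) + C(6,2)·C(7,4) + C(6,3)·C(7,3) + C(6,4)·C(7,2) = 7 + 126 + 525 + 700 + 315 = 1673.
Probability = 1673/1716.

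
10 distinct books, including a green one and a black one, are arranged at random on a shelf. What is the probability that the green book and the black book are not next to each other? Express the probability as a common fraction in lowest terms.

4/5

There are 10! = 3628800 arrangements.
Arrangements with the green book and the black book adjacent: 2·9! = 725760.
So not adjacent: 3628800 − 725760 = 2903040, probability 2903040/3628800 = 4/5.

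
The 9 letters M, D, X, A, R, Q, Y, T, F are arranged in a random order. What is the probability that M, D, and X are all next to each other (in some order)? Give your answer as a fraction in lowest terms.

There are 9! = 362880 arrangements.
Treat the three as one block: 7! placements × 3! orders within the block = 5040·6 = 30240.
Probability = 30240/362880 = 1/12.

1/12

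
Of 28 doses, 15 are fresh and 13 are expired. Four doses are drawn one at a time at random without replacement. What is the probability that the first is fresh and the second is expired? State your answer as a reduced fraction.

Multiply the conditional probabilities at each draw: 15/28 · 13/27 = 195/756 = 65/252.

65/252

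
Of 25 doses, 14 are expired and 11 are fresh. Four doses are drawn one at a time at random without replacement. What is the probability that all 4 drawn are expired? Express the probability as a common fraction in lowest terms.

91/1150

Multiply the conditional probabilities at each draw: 14/25 · 13/24 · 12/23 · 11/22 = 24024/303600 = 91/1150.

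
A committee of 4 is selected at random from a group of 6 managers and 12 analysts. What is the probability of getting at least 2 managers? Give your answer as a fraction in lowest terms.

83/204

There are C(18,4) = 3060 ways to choose the 4.
Favorable selections (at least 2 managers): C(6,2)·C(12,2) + C(6,3)·C(12,1) + C(6,4)·C(12,0) = 990 + 240 + 15 = 1245.
Probability = 1245/3060 = 83/204.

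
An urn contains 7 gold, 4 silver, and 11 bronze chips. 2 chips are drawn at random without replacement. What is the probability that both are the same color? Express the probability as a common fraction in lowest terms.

82/231

There are C(22,2) = 231 ways to draw 2 chips.
All same color: C(7,2) + C(4,2) + C(11,2) = 21 + 6 + 55 = 82.
Probability = 82/231.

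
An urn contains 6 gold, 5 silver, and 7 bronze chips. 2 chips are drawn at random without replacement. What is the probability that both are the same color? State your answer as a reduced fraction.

There are C(18,2) = 153 ways to draw 2 chips.
All same color: C(6,2) + C(5,2) + C(7,2) = 15 + 10 + 21 = 46.
Probability = 46/153.

46/153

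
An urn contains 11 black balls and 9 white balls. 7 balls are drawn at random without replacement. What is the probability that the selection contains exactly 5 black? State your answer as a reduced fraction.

693/3230

There are C(20,7) = 77520 ways to choose 7 from 20.
Selections with exactly 5 black: choose 5 of the 11 black and 2 of the 9 white, C(11,5)·C(9,2) = 462·36 = 16632.
Probability = 16632/77520 = 693/3230.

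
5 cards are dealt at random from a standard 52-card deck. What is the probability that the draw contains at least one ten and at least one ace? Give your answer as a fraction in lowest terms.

6509/64974

There are C(52,5) = 2598960 possible draws.
By inclusion-exclusion on the complements, draws missing all tens or all aces: C(48,5) + C(48,5) − C(44,5) = 1712304 + 1712304 − 1086008 = 2338600.
So draws with at least one of each: 2598960 − 2338600 = 260360, probability 260360/2598960 = 6509/64974.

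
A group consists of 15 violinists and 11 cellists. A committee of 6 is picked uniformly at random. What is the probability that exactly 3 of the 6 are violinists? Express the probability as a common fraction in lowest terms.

15/46

The sample space is all 6-subsets of the 26: C(26,6) = 230230.
Selections with exactly 3 violinists: choose 3 of the 15 violinists and 3 of the 11 cellists, C(15,3)·C(11,3) = 455·165 = 75075.
Probability = 75075/230230 = 15/46.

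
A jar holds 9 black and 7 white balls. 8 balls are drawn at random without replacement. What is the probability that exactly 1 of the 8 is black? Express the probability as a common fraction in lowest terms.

1/1430

The sample space is all 8-subsets of the 16: C(16,8) = 12870.
Selections with exactly 1 black: choose 1 of the 9 black and 7 of the 7 white, C(9,1)·C(7,7) = 9·1 = 9.
Probability = 9/12870 = 1/1430.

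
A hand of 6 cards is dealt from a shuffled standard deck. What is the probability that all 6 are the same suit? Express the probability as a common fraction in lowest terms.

66/195755

There are C(52,6) = 20358520 possible 6-card hands.
Hands of one suit: 4 suits × C(13,6) = 4·1716 = 6864.
Probability = 6864/20358520 = 66/195755.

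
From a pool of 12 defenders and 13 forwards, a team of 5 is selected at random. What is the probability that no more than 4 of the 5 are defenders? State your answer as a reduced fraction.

There are C(25,5) = 53130 ways to choose the 5.
The complement is exactly 5 defenders: C(12,5)·C(13,0) = 792.
Probability = 1 − 792/53130 = 52338/53130 = 793/805.

793/805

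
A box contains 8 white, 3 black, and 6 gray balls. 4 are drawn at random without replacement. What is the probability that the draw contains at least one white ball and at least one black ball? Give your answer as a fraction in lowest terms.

There are C(17,4) = 2380 possible draws.
By inclusion-exclusion on the complements, draws missing all white or all black: C(9,4) + C(14,4) − C(6,4) = 126 + 1001 − 15 = 1112.
So draws with at least one of each: 2380 − 1112 = 1268, probability 1268/2380 = 317/595.

317/595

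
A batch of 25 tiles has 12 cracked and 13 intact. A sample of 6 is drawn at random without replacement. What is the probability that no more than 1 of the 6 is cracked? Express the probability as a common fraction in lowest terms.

78/805

There are C(25,6) = 177100 ways to choose the 6.
Favorable selections (no more than 1 cracked): C(12,0)·C(13,6) + C(12,1)·C(13,5) = 1716 + 15444 = 17160.
Probability = 17160/177100 = 78/805.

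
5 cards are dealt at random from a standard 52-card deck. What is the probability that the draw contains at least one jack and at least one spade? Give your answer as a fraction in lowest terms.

There are C(52,5) = 2598960 possible draws.
By inclusion-exclusion on the complements, draws missing all jacks or all spades: C(48,5) + C(39,5) − C(36,5) = 1712304 + 575757 − 376992 = 1911069.
So draws with at least one of each: 2598960 − 1911069 = 687891, probability 687891/2598960 = 229297/866320.

229297/866320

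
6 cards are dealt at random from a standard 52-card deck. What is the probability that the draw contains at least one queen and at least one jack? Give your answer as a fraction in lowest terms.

718637/5089630

There are C(52,6) = 20358520 possible draws.
By inclusion-exclusion on the complements, draws missing all queens or all jacks: C(48,6) + C(48,6) − C(44,6) = 12271512 + 12271512 − 7059052 = 17483972.
So draws with at least one of each: 20358520 − 17483972 = 2874548, probability 2874548/20358520 = 718637/5089630.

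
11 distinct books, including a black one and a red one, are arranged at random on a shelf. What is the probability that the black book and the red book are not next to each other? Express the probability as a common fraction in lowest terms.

9/11

There are 11! = 39916800 arrangements.
Arrangements with the black book and the red book adjacent: 2·10! = 7257600.
So not adjacent: 39916800 − 7257600 = 32659200, probability 32659200/39916800 = 9/11.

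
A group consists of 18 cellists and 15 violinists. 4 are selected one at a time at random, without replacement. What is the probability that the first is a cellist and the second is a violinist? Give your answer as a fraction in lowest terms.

Multiply the conditional probabilities at each draw: 18/33 · 15/32 = 270/1056 = 45/176.

45/176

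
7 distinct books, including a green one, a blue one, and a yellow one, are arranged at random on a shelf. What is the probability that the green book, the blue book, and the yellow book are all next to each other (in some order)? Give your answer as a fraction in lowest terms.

1/7

There are 7! = 5040 arrangements.
Treat the three as one block: 5! placements × 3! orders within the block = 120·6 = 720.
Probability = 720/5040 = 1/7.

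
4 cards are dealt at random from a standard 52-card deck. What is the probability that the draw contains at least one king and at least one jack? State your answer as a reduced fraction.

1332/20825

There are C(52,4) = 270725 possible draws.
By inclusion-exclusion on the complements, draws missing all kings or all jacks: C(48,4) + C(48,4) − C(44,4) = 194580 + 194580 − 135751 = 253409.
So draws with at least one of each: 270725 − 253409 = 17316, probability 17316/270725 = 1332/20825.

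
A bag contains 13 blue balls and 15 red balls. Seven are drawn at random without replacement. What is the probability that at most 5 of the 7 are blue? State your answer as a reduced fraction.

There are C(28,7) = 1184040 ways to choose the 7.
Count the complement (more than 5 blue): C(13,6)·C(15,1) + C(13,7)·C(15,0) = 25740 + 1716 = 27456.
Probability = 1 − 27456/1184040 = 1156584/1184040 = 337/345.

337/345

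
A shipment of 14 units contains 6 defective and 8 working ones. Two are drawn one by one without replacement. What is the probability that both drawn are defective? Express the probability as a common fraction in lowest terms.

15/91

Multiply the conditional probabilities at each draw: 6/14 · 5/13 = 30/182 = 15/91.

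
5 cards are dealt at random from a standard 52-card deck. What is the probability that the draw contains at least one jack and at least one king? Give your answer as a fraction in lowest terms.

6509/64974

There are C(52,5) = 2598960 possible draws.
By inclusion-exclusion on the complements, draws missing all jacks or all kings: C(48,5) + C(48,5) − C(44,5) = 1712304 + 1712304 − 1086008 = 2338600.
So draws with at least one of each: 2598960 − 2338600 = 260360, probability 260360/2598960 = 6509/64974.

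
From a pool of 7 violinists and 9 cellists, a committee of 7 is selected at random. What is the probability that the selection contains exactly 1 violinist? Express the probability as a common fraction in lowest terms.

Total number of selections: C(16,7) = 11440.
Selections with exactly 1 violinist: choose 1 of the 7 violinists and 6 of the 9 cellists, C(7,1)·C(9,6) = 7·84 = 588.
Probability = 588/11440 = 147/2860.

147/2860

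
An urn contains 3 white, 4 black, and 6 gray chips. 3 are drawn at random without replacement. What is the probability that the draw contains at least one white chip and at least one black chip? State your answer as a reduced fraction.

51/143

There are C(13,3) = 286 possible draws.
By inclusion-exclusion on the complements, draws missing all white or all black: C(10,3) + C(9,3) − C(6,3) = 120 + 84 − 20 = 184.
So draws with at least one of each: 286 − 184 = 102, probability 102/286 = 51/143.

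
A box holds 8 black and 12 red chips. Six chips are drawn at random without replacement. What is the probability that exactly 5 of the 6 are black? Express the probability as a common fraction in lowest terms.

28/1615

The sample space is all 6-subsets of the 20: C(20,6) = 38760.
Selections with exactly 5 black: choose 5 of the 8 black and 1 of the 12 red, C(8,5)·C(12,1) = 56·12 = 672.
Probability = 672/38760 = 28/1615.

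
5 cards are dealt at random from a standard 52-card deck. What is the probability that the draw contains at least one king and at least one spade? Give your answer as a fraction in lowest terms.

There are C(52,5) = 2598960 possible draws.
By inclusion-exclusion on the complements, draws missing all kings or all spades: C(48,5) + C(39,5) − C(36,5) = 1712304 + 575757 − 376992 = 1911069.
So draws with at least one of each: 2598960 − 1911069 = 687891, probability 687891/2598960 = 229297/866320.

229297/866320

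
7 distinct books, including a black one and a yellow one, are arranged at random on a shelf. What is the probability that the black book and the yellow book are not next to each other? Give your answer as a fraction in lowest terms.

There are 7! = 5040 arrangements.
Arrangements with the black book and the yellow book adjacent: 2·6! = 1440.
So not adjacent: 5040 − 1440 = 3600, probability 3600/5040 = 5/7.

5/7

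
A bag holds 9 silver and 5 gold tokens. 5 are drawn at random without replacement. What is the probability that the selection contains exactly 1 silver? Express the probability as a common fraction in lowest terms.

45/2002

There are C(14,5) = 2002 ways to choose 5 from 14.
Selections with exactly 1 silver: choose 1 of the 9 silver and 4 of the 5 gold, C(9,1)·C(5,4) = 9·5 = 45.
Probability = 45/2002.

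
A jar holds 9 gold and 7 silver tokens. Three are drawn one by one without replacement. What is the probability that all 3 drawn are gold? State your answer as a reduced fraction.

3/20

Multiply the conditional probabilities at each draw: 9/16 · 8/15 · 7/14 = 504/3360 = 3/20.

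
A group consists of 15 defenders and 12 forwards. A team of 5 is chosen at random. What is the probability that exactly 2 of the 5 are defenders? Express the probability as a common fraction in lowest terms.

770/2691

There are C(27,5) = 80730 ways to choose 5 from 27.
Selections with exactly 2 defenders: choose 2 of the 15 defenders and 3 of the 12 forwards, C(15,2)·C(12,3) = 105·220 = 23100.
Probability = 23100/80730 = 770/2691.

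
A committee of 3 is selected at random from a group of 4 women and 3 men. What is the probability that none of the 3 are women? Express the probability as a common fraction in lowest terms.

There are C(7,3) = 35 possible selections.
Selections with no women (all men): C(3,3) = 1.
Probability = 1/35.

1/35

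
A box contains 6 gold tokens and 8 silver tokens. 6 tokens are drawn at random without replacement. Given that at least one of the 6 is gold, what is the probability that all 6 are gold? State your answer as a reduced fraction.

1/2975

Work in counts. Selections with at least one gold: C(14,6) − C(8,6) = 3003 − 28 = 2975.
Of those, selections where all 6 are gold: C(6,6) = 1.
Conditional probability = 1/2975.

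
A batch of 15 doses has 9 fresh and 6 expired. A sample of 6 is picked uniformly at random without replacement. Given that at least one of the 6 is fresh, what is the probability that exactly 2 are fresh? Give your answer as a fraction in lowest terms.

Work in counts. Selections with at least one fresh: C(15,6) − C(6,6) = 5005 − 1 = 5004.
Of those, selections where exactly 2 are fresh: C(9,2)·C(6,4) = 36·15 = 540.
Conditional probability = 540/5004 = 15/139.

15/139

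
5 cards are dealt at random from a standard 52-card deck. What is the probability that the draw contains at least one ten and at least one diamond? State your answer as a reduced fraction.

There are C(52,5) = 2598960 possible draws.
By inclusion-exclusion on the complements, draws missing all tens or all diamonds: C(48,5) + C(39,5) − C(36,5) = 1712304 + 575757 − 376992 = 1911069.
So draws with at least one of each: 2598960 − 1911069 = 687891, probability 687891/2598960 = 229297/866320.

229297/866320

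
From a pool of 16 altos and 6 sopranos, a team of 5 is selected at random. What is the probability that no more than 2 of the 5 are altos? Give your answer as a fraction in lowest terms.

Total selections: C(22,5) = 26334.
Favorable selections (no more than 2 altos): C(16,0)·C(6,5) + C(16,1)·C(6,4) + C(16,2)·C(6,3) = 6 + 240 + 2400 = 2646.
Probability = 2646/26334 = 21/209.

21/209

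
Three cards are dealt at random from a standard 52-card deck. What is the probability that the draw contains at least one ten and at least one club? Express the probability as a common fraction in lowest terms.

33/260

There are C(52,3) = 22100 possible draws.
By inclusion-exclusion on the complements, draws missing all tens or all clubs: C(48,3) + C(39,3) − C(36,3) = 17296 + 9139 − 7140 = 19295.
So draws with at least one of each: 22100 − 19295 = 2805, probability 2805/22100 = 33/260.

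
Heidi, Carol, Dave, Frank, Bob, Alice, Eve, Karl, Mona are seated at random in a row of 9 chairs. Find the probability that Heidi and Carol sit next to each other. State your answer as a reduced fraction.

2/9

There are 9! = 362880 arrangements.
Treat Heidi and Carol as a block: 8! arrangements of the blocks × 2 orders within the block = 2·40320 = 80640.
Probability = 80640/362880 = 2/9.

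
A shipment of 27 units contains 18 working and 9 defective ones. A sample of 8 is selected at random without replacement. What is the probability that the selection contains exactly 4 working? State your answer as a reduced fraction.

2856/16445

Total number of selections: C(27,8) = 2220075.
Selections with exactly 4 working: choose 4 of the 18 working and 4 of the 9 defective, C(18,4)·C(9,4) = 3060·126 = 385560.
Probability = 385560/2220075 = 2856/16445.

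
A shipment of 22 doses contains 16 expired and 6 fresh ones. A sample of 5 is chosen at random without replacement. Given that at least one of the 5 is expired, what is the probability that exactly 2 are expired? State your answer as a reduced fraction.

100/1097

Work in counts. Selections with at least one expired: C(22,5) − C(6,5) = 26334 − 6 = 26328.
Of those, selections where exactly 2 are expired: C(16,2)·C(6,3) = 120·20 = 2400.
Conditional probability = 2400/26328 = 100/1097.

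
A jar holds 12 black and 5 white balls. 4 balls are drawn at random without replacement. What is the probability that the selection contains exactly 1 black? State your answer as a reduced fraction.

Total number of selections: C(17,4) = 2380.
Selections with exactly 1 black: choose 1 of the 12 black and 3 of the 5 white, C(12,1)·C(5,3) = 12·10 = 120.
Probability = 120/2380 = 6/119.

6/119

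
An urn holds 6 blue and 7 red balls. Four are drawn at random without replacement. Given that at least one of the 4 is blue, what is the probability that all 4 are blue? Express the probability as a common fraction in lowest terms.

3/136

Work in counts. Selections with at least one blue: C(13,4) − C(7,4) = 715 − 35 = 680.
Of those, selections where all 4 are blue: C(6,4) = 15.
Conditional probability = 15/680 = 3/136.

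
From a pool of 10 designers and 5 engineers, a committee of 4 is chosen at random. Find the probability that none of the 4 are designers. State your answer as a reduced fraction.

There are C(15,4) = 1365 possible selections.
Selections with no designers (all engineers): C(5,4) = 5.
Probability = 5/1365 = 1/273.

1/273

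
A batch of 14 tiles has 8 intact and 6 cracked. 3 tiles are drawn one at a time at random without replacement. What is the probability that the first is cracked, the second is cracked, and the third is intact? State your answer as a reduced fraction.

Multiply the conditional probabilities at each draw: 6/14 · 5/13 · 8/12 = 240/2184 = 10/91.

10/91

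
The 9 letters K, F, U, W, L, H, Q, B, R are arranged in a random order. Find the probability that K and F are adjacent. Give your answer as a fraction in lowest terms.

There are 9! = 362880 arrangements.
Treat K and F as a block: 8! arrangements of the blocks × 2 orders within the block = 2·40320 = 80640.
Probability = 80640/362880 = 2/9.

2/9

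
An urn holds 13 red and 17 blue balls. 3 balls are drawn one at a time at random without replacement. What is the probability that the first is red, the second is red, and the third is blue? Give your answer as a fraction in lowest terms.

Multiply the conditional probabilities at each draw: 13/30 · 12/29 · 17/28 = 2652/24360 = 221/2030.

221/2030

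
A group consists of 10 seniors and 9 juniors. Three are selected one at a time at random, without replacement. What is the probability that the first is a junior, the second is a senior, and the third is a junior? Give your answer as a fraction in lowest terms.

40/323

Multiply the conditional probabilities at each draw: 9/19 · 10/18 · 8/17 = 720/5814 = 40/323.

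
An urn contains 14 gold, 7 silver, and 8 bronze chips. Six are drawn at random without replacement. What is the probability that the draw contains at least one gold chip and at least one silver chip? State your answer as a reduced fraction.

There are C(29,6) = 475020 possible draws.
By inclusion-exclusion on the complements, draws missing all gold or all silver: C(15,6) + C(22,6) − C(8,6) = 5005 + 74613 − 28 = 79590.
So draws with at least one of each: 475020 − 79590 = 395430, probability 395430/475020 = 1883/2262.

1883/2262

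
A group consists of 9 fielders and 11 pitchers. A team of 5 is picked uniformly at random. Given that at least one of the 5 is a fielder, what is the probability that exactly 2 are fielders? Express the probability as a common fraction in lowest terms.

990/2507

Work in counts. Selections with at least one fielder: C(20,5) − C(11,5) = 15504 − 462 = 15042.
Of those, selections where exactly 2 are fielders: C(9,2)·C(11,3) = 36·165 = 5940.
Conditional probability = 5940/15042 = 990/2507.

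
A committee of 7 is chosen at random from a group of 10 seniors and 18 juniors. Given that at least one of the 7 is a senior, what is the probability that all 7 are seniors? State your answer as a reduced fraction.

Work in counts. Selections with at least one senior: C(28,7) − C(18,7) = 1184040 − 31824 = 1152216.
Of those, selections where all 7 are seniors: C(10,7) = 120.
Conditional probability = 120/1152216 = 5/48009.

5/48009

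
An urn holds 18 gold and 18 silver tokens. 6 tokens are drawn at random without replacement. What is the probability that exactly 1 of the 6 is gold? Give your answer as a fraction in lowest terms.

27/341

There are C(36,6) = 1947792 ways to choose 6 from 36.
Selections with exactly 1 gold: choose 1 of the 18 gold and 5 of the 18 silver, C(18,1)·C(18,5) = 18·8568 = 154224.
Probability = 154224/1947792 = 27/341.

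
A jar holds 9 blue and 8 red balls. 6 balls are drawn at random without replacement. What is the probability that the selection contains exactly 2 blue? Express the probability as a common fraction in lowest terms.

Total number of selections: C(17,6) = 12376.
Selections with exactly 2 blue: choose 2 of the 9 blue and 4 of the 8 red, C(9,2)·C(8,4) = 36·70 = 2520.
Probability = 2520/12376 = 45/221.

45/221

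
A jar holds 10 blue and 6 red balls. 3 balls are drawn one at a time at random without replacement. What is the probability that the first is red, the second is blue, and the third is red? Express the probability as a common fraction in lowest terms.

5/56

Multiply the conditional probabilities at each draw: 6/16 · 10/15 · 5/14 = 300/3360 = 5/56.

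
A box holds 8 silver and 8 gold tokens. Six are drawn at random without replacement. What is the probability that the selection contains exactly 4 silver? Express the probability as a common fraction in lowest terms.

35/143

Total number of selections: C(16,6) = 8008.
Selections with exactly 4 silver: choose 4 of the 8 silver and 2 of the 8 gold, C(8,4)·C(8,2) = 70·28 = 1960.
Probability = 1960/8008 = 35/143.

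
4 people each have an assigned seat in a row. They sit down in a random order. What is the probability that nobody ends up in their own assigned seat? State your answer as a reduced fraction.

3/8

There are 4! = 24 seatings.
By inclusion-exclusion, seatings with no fixed points: C(4,0)·4! − C(4,1)·3! + C(4,2)·2! − C(4,3)·1! + C(4,4)·0! = 9.
Probability = 9/24 = 3/8.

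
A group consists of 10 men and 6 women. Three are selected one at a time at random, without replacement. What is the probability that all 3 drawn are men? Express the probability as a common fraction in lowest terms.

Multiply the conditional probabilities at each draw: 10/16 · 9/15 · 8/14 = 720/3360 = 3/14.

3/14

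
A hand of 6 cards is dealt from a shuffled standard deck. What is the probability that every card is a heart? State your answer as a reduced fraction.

There are C(52,6) = 20358520 possible 6-card hands.
Hands that are all hearts: C(13,6) = 1716.
Probability = 1716/20358520 = 33/391510.

33/391510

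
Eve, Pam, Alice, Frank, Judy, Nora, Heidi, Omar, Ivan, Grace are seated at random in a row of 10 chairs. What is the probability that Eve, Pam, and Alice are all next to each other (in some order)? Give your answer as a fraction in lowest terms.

1/15

There are 10! = 3628800 arrangements.
Treat the three as one block: 8! placements × 3! orders within the block = 40320·6 = 241920.
Probability = 241920/3628800 = 1/15.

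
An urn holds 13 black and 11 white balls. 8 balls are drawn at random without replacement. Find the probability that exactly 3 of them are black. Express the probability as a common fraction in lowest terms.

4004/22287

There are C(24,8) = 735471 ways to choose 8 from 24.
Selections with exactly 3 black: choose 3 of the 13 black and 5 of the 11 white, C(13,3)·C(11,5) = 286·462 = 132132.
Probability = 132132/735471 = 4004/22287.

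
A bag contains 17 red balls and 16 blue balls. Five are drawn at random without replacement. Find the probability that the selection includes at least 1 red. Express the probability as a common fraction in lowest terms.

There are C(33,5) = 237336 ways to choose the 5.
The complement is all 5 are blue: C(16,5) = 4368.
Probability = 1 − 4368/237336 = 232968/237336 = 9707/9889.

9707/9889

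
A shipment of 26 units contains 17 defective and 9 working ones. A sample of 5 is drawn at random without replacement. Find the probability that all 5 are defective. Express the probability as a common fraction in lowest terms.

There are C(26,5) = 65780 possible selections.
Selections with all defective: C(17,5) = 6188.
Probability = 6188/65780 = 119/1265.

119/1265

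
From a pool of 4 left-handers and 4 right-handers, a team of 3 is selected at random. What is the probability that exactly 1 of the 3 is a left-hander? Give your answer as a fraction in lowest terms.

3/7

There are C(8,3) = 56 ways to choose 3 from 8.
Selections with exactly 1 left-hander: choose 1 of the 4 left-handers and 2 of the 4 right-handers, C(4,1)·C(4,2) = 4·6 = 24.
Probability = 24/56 = 3/7.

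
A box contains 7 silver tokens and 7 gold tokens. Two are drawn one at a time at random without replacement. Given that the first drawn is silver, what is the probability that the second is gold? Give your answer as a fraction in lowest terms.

After removing one silver, 13 remain: 6 silver and 7 gold.
So the probability the next is gold is 7/13.

7/13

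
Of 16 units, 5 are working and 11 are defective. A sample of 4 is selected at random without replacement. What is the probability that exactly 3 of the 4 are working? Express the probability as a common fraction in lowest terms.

11/182

The sample space is all 4-subsets of the 16: C(16,4) = 1820.
Selections with exactly 3 working: choose 3 of the 5 working and 1 of the 11 defective, C(5,3)·C(11,1) = 10·11 = 110.
Probability = 110/1820 = 11/182.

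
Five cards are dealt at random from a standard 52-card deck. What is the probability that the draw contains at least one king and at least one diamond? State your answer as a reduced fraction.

229297/866320

There are C(52,5) = 2598960 possible draws.
By inclusion-exclusion on the complements, draws missing all kings or all diamonds: C(48,5) + C(39,5) − C(36,5) = 1712304 + 575757 − 376992 = 1911069.
So draws with at least one of each: 2598960 − 1911069 = 687891, probability 687891/2598960 = 229297/866320.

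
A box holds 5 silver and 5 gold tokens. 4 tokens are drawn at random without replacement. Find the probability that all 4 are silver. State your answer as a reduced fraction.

There are C(10,4) = 210 possible selections.
Selections with all silver: C(5,4) = 5.
Probability = 5/210 = 1/42.

1/42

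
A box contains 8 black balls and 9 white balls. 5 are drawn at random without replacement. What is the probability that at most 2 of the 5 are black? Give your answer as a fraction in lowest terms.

249/442

Total selections: C(17,5) = 6188.
Favorable selections (at most 2 black): C(8,0)·C(9,5) + C(8,1)·C(9,4) + C(8,2)·C(9,3) = 126 + 1008 + 2352 = 3486.
Probability = 3486/6188 = 249/442.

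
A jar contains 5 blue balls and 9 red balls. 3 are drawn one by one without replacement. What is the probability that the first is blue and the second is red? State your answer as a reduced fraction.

Multiply the conditional probabilities at each draw: 5/14 · 9/13 = 45/182.

45/182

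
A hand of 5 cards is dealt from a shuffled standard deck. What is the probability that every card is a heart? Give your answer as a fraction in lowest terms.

There are C(52,5) = 2598960 possible 5-card hands.
Hands that are all hearts: C(13,5) = 1287.
Probability = 1287/2598960 = 33/66640.

33/66640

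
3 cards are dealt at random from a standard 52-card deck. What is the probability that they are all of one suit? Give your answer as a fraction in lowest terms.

22/425

There are C(52,3) = 22100 possible 3-card hands.
Hands of one suit: 4 suits × C(13,3) = 4·286 = 1144.
Probability = 1144/22100 = 22/425.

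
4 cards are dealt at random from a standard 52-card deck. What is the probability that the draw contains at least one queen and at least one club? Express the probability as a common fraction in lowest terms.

52799/270725

There are C(52,4) = 270725 possible draws.
By inclusion-exclusion on the complements, draws missing all queens or all clubs: C(48,4) + C(39,4) − C(36,4) = 194580 + 82251 − 58905 = 217926.
So draws with at least one of each: 270725 − 217926 = 52799, probability 52799/270725.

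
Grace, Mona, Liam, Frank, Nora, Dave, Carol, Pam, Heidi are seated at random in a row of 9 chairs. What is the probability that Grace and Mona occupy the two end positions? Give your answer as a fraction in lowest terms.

There are 9! = 362880 arrangements.
Place Grace and Mona at the ends in 2 ways, arrange the remaining 7 in 7! = 5040 ways: 2·5040 = 10080.
Probability = 10080/362880 = 1/36.

1/36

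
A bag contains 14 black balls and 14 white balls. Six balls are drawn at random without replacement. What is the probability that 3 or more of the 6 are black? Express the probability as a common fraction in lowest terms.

1399/2070

There are C(28,6) = 376740 ways to choose the 6.
Favorable selections (3 or more black): C(14,3)·C(14,3) + C(14,4)·C(14,2) + C(14,5)·C(14,1) + C(14,6)·C(14,0) = 132496 + 91091 + 28028 + 3003 = 254618.
Probability = 254618/376740 = 1399/2070.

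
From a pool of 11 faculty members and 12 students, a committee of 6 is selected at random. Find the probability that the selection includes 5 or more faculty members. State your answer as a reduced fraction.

Total selections: C(23,6) = 100947.
Favorable selections (5 or more faculty members): C(11,5)·C(12,1) + C(11,6)·C(12,0) = 5544 + 462 = 6006.
Probability = 6006/100947 = 26/437.

26/437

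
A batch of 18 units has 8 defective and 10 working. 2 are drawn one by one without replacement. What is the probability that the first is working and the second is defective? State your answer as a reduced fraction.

Multiply the conditional probabilities at each draw: 10/18 · 8/17 = 80/306 = 40/153.

40/153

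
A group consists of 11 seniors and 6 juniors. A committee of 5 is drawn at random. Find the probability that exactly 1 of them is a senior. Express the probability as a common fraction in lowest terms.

165/6188

There are C(17,5) = 6188 ways to choose 5 from 17.
Selections with exactly 1 senior: choose 1 of the 11 seniors and 4 of the 6 juniors, C(11,1)·C(6,4) = 11·15 = 165.
Probability = 165/6188.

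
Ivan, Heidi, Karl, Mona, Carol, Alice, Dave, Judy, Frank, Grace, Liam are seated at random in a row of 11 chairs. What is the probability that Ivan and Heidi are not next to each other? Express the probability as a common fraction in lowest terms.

There are 11! = 39916800 arrangements.
Arrangements with Ivan and Heidi adjacent: 2·10! = 7257600.
So not adjacent: 39916800 − 7257600 = 32659200, probability 32659200/39916800 = 9/11.

9/11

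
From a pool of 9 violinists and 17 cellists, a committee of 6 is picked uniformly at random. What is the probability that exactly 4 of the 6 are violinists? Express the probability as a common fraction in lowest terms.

1224/16445

The sample space is all 6-subsets of the 26: C(26,6) = 230230.
Selections with exactly 4 violinists: choose 4 of the 9 violinists and 2 of the 17 cellists, C(9,4)·C(17,2) = 126·136 = 17136.
Probability = 17136/230230 = 1224/16445.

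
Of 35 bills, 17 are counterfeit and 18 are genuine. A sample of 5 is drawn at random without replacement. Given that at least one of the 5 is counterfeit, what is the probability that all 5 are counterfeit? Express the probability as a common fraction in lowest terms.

Work in counts. Selections with at least one counterfeit: C(35,5) − C(18,5) = 324632 − 8568 = 316064.
Of those, selections where all 5 are counterfeit: C(17,5) = 6188.
Conditional probability = 6188/316064 = 13/664.

13/664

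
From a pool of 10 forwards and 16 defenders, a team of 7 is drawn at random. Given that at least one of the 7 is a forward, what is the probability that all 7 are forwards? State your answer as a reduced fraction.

3/16159

Work in counts. Selections with at least one forward: C(26,7) − C(16,7) = 657800 − 11440 = 646360.
Of those, selections where all 7 are forwards: C(10,7) = 120.
Conditional probability = 120/646360 = 3/16159.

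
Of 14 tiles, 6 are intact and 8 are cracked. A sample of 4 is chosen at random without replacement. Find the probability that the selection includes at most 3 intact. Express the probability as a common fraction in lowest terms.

986/1001

Total selections: C(14,4) = 1001.
The complement is exactly 4 intact: C(6,4)·C(8,0) = 15.
Probability = 1 − 15/1001 = 986/1001.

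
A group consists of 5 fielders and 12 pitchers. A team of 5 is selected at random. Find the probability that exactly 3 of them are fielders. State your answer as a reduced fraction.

165/1547

There are C(17,5) = 6188 ways to choose 5 from 17.
Selections with exactly 3 fielders: choose 3 of the 5 fielders and 2 of the 12 pitchers, C(5,3)·C(12,2) = 10·66 = 660.
Probability = 660/6188 = 165/1547.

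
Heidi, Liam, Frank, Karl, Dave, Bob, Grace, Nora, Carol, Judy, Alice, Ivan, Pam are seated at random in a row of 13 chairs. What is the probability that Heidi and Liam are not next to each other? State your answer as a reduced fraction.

There are 13! = 6227020800 arrangements.
Arrangements with Heidi and Liam adjacent: 2·12! = 958003200.
So not adjacent: 6227020800 − 958003200 = 5269017600, probability 5269017600/6227020800 = 11/13.

11/13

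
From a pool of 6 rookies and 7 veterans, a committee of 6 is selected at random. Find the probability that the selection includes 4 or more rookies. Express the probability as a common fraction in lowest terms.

There are C(13,6) = 1716 ways to choose the 6.
Favorable selections (4 or more rookies): C(6,4)·C(7,2) + C(6,5)·C(7,1) + C(6,6)·C(7,0) = 315 + 42 + 1 = 358.
Probability = 358/1716 = 179/858.

179/858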